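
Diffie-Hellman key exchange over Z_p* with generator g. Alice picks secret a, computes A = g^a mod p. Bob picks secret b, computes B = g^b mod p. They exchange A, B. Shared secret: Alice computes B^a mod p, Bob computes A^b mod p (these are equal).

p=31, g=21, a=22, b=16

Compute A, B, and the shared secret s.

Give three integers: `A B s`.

A = 21^22 mod 31  (bits of 22 = 10110)
  bit 0 = 1: r = r^2 * 21 mod 31 = 1^2 * 21 = 1*21 = 21
  bit 1 = 0: r = r^2 mod 31 = 21^2 = 7
  bit 2 = 1: r = r^2 * 21 mod 31 = 7^2 * 21 = 18*21 = 6
  bit 3 = 1: r = r^2 * 21 mod 31 = 6^2 * 21 = 5*21 = 12
  bit 4 = 0: r = r^2 mod 31 = 12^2 = 20
  -> A = 20
B = 21^16 mod 31  (bits of 16 = 10000)
  bit 0 = 1: r = r^2 * 21 mod 31 = 1^2 * 21 = 1*21 = 21
  bit 1 = 0: r = r^2 mod 31 = 21^2 = 7
  bit 2 = 0: r = r^2 mod 31 = 7^2 = 18
  bit 3 = 0: r = r^2 mod 31 = 18^2 = 14
  bit 4 = 0: r = r^2 mod 31 = 14^2 = 10
  -> B = 10
s = B^a = 10^22 mod 31  (bits of 22 = 10110)
  bit 0 = 1: r = r^2 * 10 mod 31 = 1^2 * 10 = 1*10 = 10
  bit 1 = 0: r = r^2 mod 31 = 10^2 = 7
  bit 2 = 1: r = r^2 * 10 mod 31 = 7^2 * 10 = 18*10 = 25
  bit 3 = 1: r = r^2 * 10 mod 31 = 25^2 * 10 = 5*10 = 19
  bit 4 = 0: r = r^2 mod 31 = 19^2 = 20
  -> s = B^a = 20

Answer: 20 10 20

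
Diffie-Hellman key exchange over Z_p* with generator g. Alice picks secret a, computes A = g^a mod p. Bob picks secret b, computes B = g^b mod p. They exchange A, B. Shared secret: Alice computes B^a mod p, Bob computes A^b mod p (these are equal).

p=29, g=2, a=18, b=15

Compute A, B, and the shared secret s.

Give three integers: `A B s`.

Answer: 13 27 13

Derivation:
A = 2^18 mod 29  (bits of 18 = 10010)
  bit 0 = 1: r = r^2 * 2 mod 29 = 1^2 * 2 = 1*2 = 2
  bit 1 = 0: r = r^2 mod 29 = 2^2 = 4
  bit 2 = 0: r = r^2 mod 29 = 4^2 = 16
  bit 3 = 1: r = r^2 * 2 mod 29 = 16^2 * 2 = 24*2 = 19
  bit 4 = 0: r = r^2 mod 29 = 19^2 = 13
  -> A = 13
B = 2^15 mod 29  (bits of 15 = 1111)
  bit 0 = 1: r = r^2 * 2 mod 29 = 1^2 * 2 = 1*2 = 2
  bit 1 = 1: r = r^2 * 2 mod 29 = 2^2 * 2 = 4*2 = 8
  bit 2 = 1: r = r^2 * 2 mod 29 = 8^2 * 2 = 6*2 = 12
  bit 3 = 1: r = r^2 * 2 mod 29 = 12^2 * 2 = 28*2 = 27
  -> B = 27
s = B^a = 27^18 mod 29  (bits of 18 = 10010)
  bit 0 = 1: r = r^2 * 27 mod 29 = 1^2 * 27 = 1*27 = 27
  bit 1 = 0: r = r^2 mod 29 = 27^2 = 4
  bit 2 = 0: r = r^2 mod 29 = 4^2 = 16
  bit 3 = 1: r = r^2 * 27 mod 29 = 16^2 * 27 = 24*27 = 10
  bit 4 = 0: r = r^2 mod 29 = 10^2 = 13
  -> s = B^a = 13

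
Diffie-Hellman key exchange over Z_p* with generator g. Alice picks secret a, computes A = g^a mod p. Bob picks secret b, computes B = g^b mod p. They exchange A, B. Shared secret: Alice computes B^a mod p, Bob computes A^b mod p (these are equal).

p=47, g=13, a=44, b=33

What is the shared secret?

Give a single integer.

A = 13^44 mod 47  (bits of 44 = 101100)
  bit 0 = 1: r = r^2 * 13 mod 47 = 1^2 * 13 = 1*13 = 13
  bit 1 = 0: r = r^2 mod 47 = 13^2 = 28
  bit 2 = 1: r = r^2 * 13 mod 47 = 28^2 * 13 = 32*13 = 40
  bit 3 = 1: r = r^2 * 13 mod 47 = 40^2 * 13 = 2*13 = 26
  bit 4 = 0: r = r^2 mod 47 = 26^2 = 18
  bit 5 = 0: r = r^2 mod 47 = 18^2 = 42
  -> A = 42
B = 13^33 mod 47  (bits of 33 = 100001)
  bit 0 = 1: r = r^2 * 13 mod 47 = 1^2 * 13 = 1*13 = 13
  bit 1 = 0: r = r^2 mod 47 = 13^2 = 28
  bit 2 = 0: r = r^2 mod 47 = 28^2 = 32
  bit 3 = 0: r = r^2 mod 47 = 32^2 = 37
  bit 4 = 0: r = r^2 mod 47 = 37^2 = 6
  bit 5 = 1: r = r^2 * 13 mod 47 = 6^2 * 13 = 36*13 = 45
  -> B = 45
s = B^a = 45^44 mod 47  (bits of 44 = 101100)
  bit 0 = 1: r = r^2 * 45 mod 47 = 1^2 * 45 = 1*45 = 45
  bit 1 = 0: r = r^2 mod 47 = 45^2 = 4
  bit 2 = 1: r = r^2 * 45 mod 47 = 4^2 * 45 = 16*45 = 15
  bit 3 = 1: r = r^2 * 45 mod 47 = 15^2 * 45 = 37*45 = 20
  bit 4 = 0: r = r^2 mod 47 = 20^2 = 24
  bit 5 = 0: r = r^2 mod 47 = 24^2 = 12
  -> s = B^a = 12

Answer: 12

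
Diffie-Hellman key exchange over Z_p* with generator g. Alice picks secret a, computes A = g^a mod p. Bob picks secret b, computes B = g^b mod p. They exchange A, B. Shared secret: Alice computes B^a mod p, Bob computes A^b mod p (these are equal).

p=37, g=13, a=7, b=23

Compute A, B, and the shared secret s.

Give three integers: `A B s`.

A = 13^7 mod 37  (bits of 7 = 111)
  bit 0 = 1: r = r^2 * 13 mod 37 = 1^2 * 13 = 1*13 = 13
  bit 1 = 1: r = r^2 * 13 mod 37 = 13^2 * 13 = 21*13 = 14
  bit 2 = 1: r = r^2 * 13 mod 37 = 14^2 * 13 = 11*13 = 32
  -> A = 32
B = 13^23 mod 37  (bits of 23 = 10111)
  bit 0 = 1: r = r^2 * 13 mod 37 = 1^2 * 13 = 1*13 = 13
  bit 1 = 0: r = r^2 mod 37 = 13^2 = 21
  bit 2 = 1: r = r^2 * 13 mod 37 = 21^2 * 13 = 34*13 = 35
  bit 3 = 1: r = r^2 * 13 mod 37 = 35^2 * 13 = 4*13 = 15
  bit 4 = 1: r = r^2 * 13 mod 37 = 15^2 * 13 = 3*13 = 2
  -> B = 2
s = B^a = 2^7 mod 37  (bits of 7 = 111)
  bit 0 = 1: r = r^2 * 2 mod 37 = 1^2 * 2 = 1*2 = 2
  bit 1 = 1: r = r^2 * 2 mod 37 = 2^2 * 2 = 4*2 = 8
  bit 2 = 1: r = r^2 * 2 mod 37 = 8^2 * 2 = 27*2 = 17
  -> s = B^a = 17

Answer: 32 2 17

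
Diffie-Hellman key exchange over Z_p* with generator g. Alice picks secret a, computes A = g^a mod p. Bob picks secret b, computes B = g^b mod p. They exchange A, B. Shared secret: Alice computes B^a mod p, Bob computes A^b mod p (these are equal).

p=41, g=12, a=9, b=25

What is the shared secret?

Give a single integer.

Answer: 38

Derivation:
A = 12^9 mod 41  (bits of 9 = 1001)
  bit 0 = 1: r = r^2 * 12 mod 41 = 1^2 * 12 = 1*12 = 12
  bit 1 = 0: r = r^2 mod 41 = 12^2 = 21
  bit 2 = 0: r = r^2 mod 41 = 21^2 = 31
  bit 3 = 1: r = r^2 * 12 mod 41 = 31^2 * 12 = 18*12 = 11
  -> A = 11
B = 12^25 mod 41  (bits of 25 = 11001)
  bit 0 = 1: r = r^2 * 12 mod 41 = 1^2 * 12 = 1*12 = 12
  bit 1 = 1: r = r^2 * 12 mod 41 = 12^2 * 12 = 21*12 = 6
  bit 2 = 0: r = r^2 mod 41 = 6^2 = 36
  bit 3 = 0: r = r^2 mod 41 = 36^2 = 25
  bit 4 = 1: r = r^2 * 12 mod 41 = 25^2 * 12 = 10*12 = 38
  -> B = 38
s = B^a = 38^9 mod 41  (bits of 9 = 1001)
  bit 0 = 1: r = r^2 * 38 mod 41 = 1^2 * 38 = 1*38 = 38
  bit 1 = 0: r = r^2 mod 41 = 38^2 = 9
  bit 2 = 0: r = r^2 mod 41 = 9^2 = 40
  bit 3 = 1: r = r^2 * 38 mod 41 = 40^2 * 38 = 1*38 = 38
  -> s = B^a = 38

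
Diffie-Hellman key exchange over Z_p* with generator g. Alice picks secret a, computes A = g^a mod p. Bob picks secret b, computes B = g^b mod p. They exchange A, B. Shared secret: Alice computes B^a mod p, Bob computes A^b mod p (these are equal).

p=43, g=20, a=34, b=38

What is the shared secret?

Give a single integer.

A = 20^34 mod 43  (bits of 34 = 100010)
  bit 0 = 1: r = r^2 * 20 mod 43 = 1^2 * 20 = 1*20 = 20
  bit 1 = 0: r = r^2 mod 43 = 20^2 = 13
  bit 2 = 0: r = r^2 mod 43 = 13^2 = 40
  bit 3 = 0: r = r^2 mod 43 = 40^2 = 9
  bit 4 = 1: r = r^2 * 20 mod 43 = 9^2 * 20 = 38*20 = 29
  bit 5 = 0: r = r^2 mod 43 = 29^2 = 24
  -> A = 24
B = 20^38 mod 43  (bits of 38 = 100110)
  bit 0 = 1: r = r^2 * 20 mod 43 = 1^2 * 20 = 1*20 = 20
  bit 1 = 0: r = r^2 mod 43 = 20^2 = 13
  bit 2 = 0: r = r^2 mod 43 = 13^2 = 40
  bit 3 = 1: r = r^2 * 20 mod 43 = 40^2 * 20 = 9*20 = 8
  bit 4 = 1: r = r^2 * 20 mod 43 = 8^2 * 20 = 21*20 = 33
  bit 5 = 0: r = r^2 mod 43 = 33^2 = 14
  -> B = 14
s = B^a = 14^34 mod 43  (bits of 34 = 100010)
  bit 0 = 1: r = r^2 * 14 mod 43 = 1^2 * 14 = 1*14 = 14
  bit 1 = 0: r = r^2 mod 43 = 14^2 = 24
  bit 2 = 0: r = r^2 mod 43 = 24^2 = 17
  bit 3 = 0: r = r^2 mod 43 = 17^2 = 31
  bit 4 = 1: r = r^2 * 14 mod 43 = 31^2 * 14 = 15*14 = 38
  bit 5 = 0: r = r^2 mod 43 = 38^2 = 25
  -> s = B^a = 25

Answer: 25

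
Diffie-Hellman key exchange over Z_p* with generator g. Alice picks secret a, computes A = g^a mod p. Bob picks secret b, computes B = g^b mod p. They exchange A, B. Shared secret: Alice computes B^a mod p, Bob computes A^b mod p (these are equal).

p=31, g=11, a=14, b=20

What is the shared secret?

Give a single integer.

Answer: 5

Derivation:
A = 11^14 mod 31  (bits of 14 = 1110)
  bit 0 = 1: r = r^2 * 11 mod 31 = 1^2 * 11 = 1*11 = 11
  bit 1 = 1: r = r^2 * 11 mod 31 = 11^2 * 11 = 28*11 = 29
  bit 2 = 1: r = r^2 * 11 mod 31 = 29^2 * 11 = 4*11 = 13
  bit 3 = 0: r = r^2 mod 31 = 13^2 = 14
  -> A = 14
B = 11^20 mod 31  (bits of 20 = 10100)
  bit 0 = 1: r = r^2 * 11 mod 31 = 1^2 * 11 = 1*11 = 11
  bit 1 = 0: r = r^2 mod 31 = 11^2 = 28
  bit 2 = 1: r = r^2 * 11 mod 31 = 28^2 * 11 = 9*11 = 6
  bit 3 = 0: r = r^2 mod 31 = 6^2 = 5
  bit 4 = 0: r = r^2 mod 31 = 5^2 = 25
  -> B = 25
s = B^a = 25^14 mod 31  (bits of 14 = 1110)
  bit 0 = 1: r = r^2 * 25 mod 31 = 1^2 * 25 = 1*25 = 25
  bit 1 = 1: r = r^2 * 25 mod 31 = 25^2 * 25 = 5*25 = 1
  bit 2 = 1: r = r^2 * 25 mod 31 = 1^2 * 25 = 1*25 = 25
  bit 3 = 0: r = r^2 mod 31 = 25^2 = 5
  -> s = B^a = 5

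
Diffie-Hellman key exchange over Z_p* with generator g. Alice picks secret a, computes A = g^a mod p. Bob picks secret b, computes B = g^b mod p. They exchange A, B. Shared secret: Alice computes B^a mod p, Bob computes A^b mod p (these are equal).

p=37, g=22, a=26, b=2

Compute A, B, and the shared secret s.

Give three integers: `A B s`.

Answer: 30 3 12

Derivation:
A = 22^26 mod 37  (bits of 26 = 11010)
  bit 0 = 1: r = r^2 * 22 mod 37 = 1^2 * 22 = 1*22 = 22
  bit 1 = 1: r = r^2 * 22 mod 37 = 22^2 * 22 = 3*22 = 29
  bit 2 = 0: r = r^2 mod 37 = 29^2 = 27
  bit 3 = 1: r = r^2 * 22 mod 37 = 27^2 * 22 = 26*22 = 17
  bit 4 = 0: r = r^2 mod 37 = 17^2 = 30
  -> A = 30
B = 22^2 mod 37  (bits of 2 = 10)
  bit 0 = 1: r = r^2 * 22 mod 37 = 1^2 * 22 = 1*22 = 22
  bit 1 = 0: r = r^2 mod 37 = 22^2 = 3
  -> B = 3
s = B^a = 3^26 mod 37  (bits of 26 = 11010)
  bit 0 = 1: r = r^2 * 3 mod 37 = 1^2 * 3 = 1*3 = 3
  bit 1 = 1: r = r^2 * 3 mod 37 = 3^2 * 3 = 9*3 = 27
  bit 2 = 0: r = r^2 mod 37 = 27^2 = 26
  bit 3 = 1: r = r^2 * 3 mod 37 = 26^2 * 3 = 10*3 = 30
  bit 4 = 0: r = r^2 mod 37 = 30^2 = 12
  -> s = B^a = 12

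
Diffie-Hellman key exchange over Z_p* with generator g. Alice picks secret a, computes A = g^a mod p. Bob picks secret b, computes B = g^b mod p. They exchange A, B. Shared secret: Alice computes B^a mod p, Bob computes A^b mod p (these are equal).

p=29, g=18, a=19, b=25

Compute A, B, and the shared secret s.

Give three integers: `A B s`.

A = 18^19 mod 29  (bits of 19 = 10011)
  bit 0 = 1: r = r^2 * 18 mod 29 = 1^2 * 18 = 1*18 = 18
  bit 1 = 0: r = r^2 mod 29 = 18^2 = 5
  bit 2 = 0: r = r^2 mod 29 = 5^2 = 25
  bit 3 = 1: r = r^2 * 18 mod 29 = 25^2 * 18 = 16*18 = 27
  bit 4 = 1: r = r^2 * 18 mod 29 = 27^2 * 18 = 4*18 = 14
  -> A = 14
B = 18^25 mod 29  (bits of 25 = 11001)
  bit 0 = 1: r = r^2 * 18 mod 29 = 1^2 * 18 = 1*18 = 18
  bit 1 = 1: r = r^2 * 18 mod 29 = 18^2 * 18 = 5*18 = 3
  bit 2 = 0: r = r^2 mod 29 = 3^2 = 9
  bit 3 = 0: r = r^2 mod 29 = 9^2 = 23
  bit 4 = 1: r = r^2 * 18 mod 29 = 23^2 * 18 = 7*18 = 10
  -> B = 10
s = B^a = 10^19 mod 29  (bits of 19 = 10011)
  bit 0 = 1: r = r^2 * 10 mod 29 = 1^2 * 10 = 1*10 = 10
  bit 1 = 0: r = r^2 mod 29 = 10^2 = 13
  bit 2 = 0: r = r^2 mod 29 = 13^2 = 24
  bit 3 = 1: r = r^2 * 10 mod 29 = 24^2 * 10 = 25*10 = 18
  bit 4 = 1: r = r^2 * 10 mod 29 = 18^2 * 10 = 5*10 = 21
  -> s = B^a = 21

Answer: 14 10 21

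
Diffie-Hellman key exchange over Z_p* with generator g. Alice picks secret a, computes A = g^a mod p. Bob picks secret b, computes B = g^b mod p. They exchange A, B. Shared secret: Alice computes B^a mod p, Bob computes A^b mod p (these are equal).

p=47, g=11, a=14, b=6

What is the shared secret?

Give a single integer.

A = 11^14 mod 47  (bits of 14 = 1110)
  bit 0 = 1: r = r^2 * 11 mod 47 = 1^2 * 11 = 1*11 = 11
  bit 1 = 1: r = r^2 * 11 mod 47 = 11^2 * 11 = 27*11 = 15
  bit 2 = 1: r = r^2 * 11 mod 47 = 15^2 * 11 = 37*11 = 31
  bit 3 = 0: r = r^2 mod 47 = 31^2 = 21
  -> A = 21
B = 11^6 mod 47  (bits of 6 = 110)
  bit 0 = 1: r = r^2 * 11 mod 47 = 1^2 * 11 = 1*11 = 11
  bit 1 = 1: r = r^2 * 11 mod 47 = 11^2 * 11 = 27*11 = 15
  bit 2 = 0: r = r^2 mod 47 = 15^2 = 37
  -> B = 37
s = B^a = 37^14 mod 47  (bits of 14 = 1110)
  bit 0 = 1: r = r^2 * 37 mod 47 = 1^2 * 37 = 1*37 = 37
  bit 1 = 1: r = r^2 * 37 mod 47 = 37^2 * 37 = 6*37 = 34
  bit 2 = 1: r = r^2 * 37 mod 47 = 34^2 * 37 = 28*37 = 2
  bit 3 = 0: r = r^2 mod 47 = 2^2 = 4
  -> s = B^a = 4

Answer: 4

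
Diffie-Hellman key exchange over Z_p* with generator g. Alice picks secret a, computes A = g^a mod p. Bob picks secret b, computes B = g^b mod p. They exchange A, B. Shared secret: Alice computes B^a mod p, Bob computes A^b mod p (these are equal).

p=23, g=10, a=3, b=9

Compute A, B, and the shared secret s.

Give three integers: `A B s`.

Answer: 11 20 19

Derivation:
A = 10^3 mod 23  (bits of 3 = 11)
  bit 0 = 1: r = r^2 * 10 mod 23 = 1^2 * 10 = 1*10 = 10
  bit 1 = 1: r = r^2 * 10 mod 23 = 10^2 * 10 = 8*10 = 11
  -> A = 11
B = 10^9 mod 23  (bits of 9 = 1001)
  bit 0 = 1: r = r^2 * 10 mod 23 = 1^2 * 10 = 1*10 = 10
  bit 1 = 0: r = r^2 mod 23 = 10^2 = 8
  bit 2 = 0: r = r^2 mod 23 = 8^2 = 18
  bit 3 = 1: r = r^2 * 10 mod 23 = 18^2 * 10 = 2*10 = 20
  -> B = 20
s = B^a = 20^3 mod 23  (bits of 3 = 11)
  bit 0 = 1: r = r^2 * 20 mod 23 = 1^2 * 20 = 1*20 = 20
  bit 1 = 1: r = r^2 * 20 mod 23 = 20^2 * 20 = 9*20 = 19
  -> s = B^a = 19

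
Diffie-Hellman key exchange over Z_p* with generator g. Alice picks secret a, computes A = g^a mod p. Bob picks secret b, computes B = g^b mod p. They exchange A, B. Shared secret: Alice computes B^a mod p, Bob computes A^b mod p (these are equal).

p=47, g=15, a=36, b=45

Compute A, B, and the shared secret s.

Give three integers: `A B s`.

A = 15^36 mod 47  (bits of 36 = 100100)
  bit 0 = 1: r = r^2 * 15 mod 47 = 1^2 * 15 = 1*15 = 15
  bit 1 = 0: r = r^2 mod 47 = 15^2 = 37
  bit 2 = 0: r = r^2 mod 47 = 37^2 = 6
  bit 3 = 1: r = r^2 * 15 mod 47 = 6^2 * 15 = 36*15 = 23
  bit 4 = 0: r = r^2 mod 47 = 23^2 = 12
  bit 5 = 0: r = r^2 mod 47 = 12^2 = 3
  -> A = 3
B = 15^45 mod 47  (bits of 45 = 101101)
  bit 0 = 1: r = r^2 * 15 mod 47 = 1^2 * 15 = 1*15 = 15
  bit 1 = 0: r = r^2 mod 47 = 15^2 = 37
  bit 2 = 1: r = r^2 * 15 mod 47 = 37^2 * 15 = 6*15 = 43
  bit 3 = 1: r = r^2 * 15 mod 47 = 43^2 * 15 = 16*15 = 5
  bit 4 = 0: r = r^2 mod 47 = 5^2 = 25
  bit 5 = 1: r = r^2 * 15 mod 47 = 25^2 * 15 = 14*15 = 22
  -> B = 22
s = B^a = 22^36 mod 47  (bits of 36 = 100100)
  bit 0 = 1: r = r^2 * 22 mod 47 = 1^2 * 22 = 1*22 = 22
  bit 1 = 0: r = r^2 mod 47 = 22^2 = 14
  bit 2 = 0: r = r^2 mod 47 = 14^2 = 8
  bit 3 = 1: r = r^2 * 22 mod 47 = 8^2 * 22 = 17*22 = 45
  bit 4 = 0: r = r^2 mod 47 = 45^2 = 4
  bit 5 = 0: r = r^2 mod 47 = 4^2 = 16
  -> s = B^a = 16

Answer: 3 22 16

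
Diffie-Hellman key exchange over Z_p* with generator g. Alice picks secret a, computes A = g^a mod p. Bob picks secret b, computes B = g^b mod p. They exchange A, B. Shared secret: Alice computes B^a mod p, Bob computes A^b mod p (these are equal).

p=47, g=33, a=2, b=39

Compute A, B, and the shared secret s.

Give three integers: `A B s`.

A = 33^2 mod 47  (bits of 2 = 10)
  bit 0 = 1: r = r^2 * 33 mod 47 = 1^2 * 33 = 1*33 = 33
  bit 1 = 0: r = r^2 mod 47 = 33^2 = 8
  -> A = 8
B = 33^39 mod 47  (bits of 39 = 100111)
  bit 0 = 1: r = r^2 * 33 mod 47 = 1^2 * 33 = 1*33 = 33
  bit 1 = 0: r = r^2 mod 47 = 33^2 = 8
  bit 2 = 0: r = r^2 mod 47 = 8^2 = 17
  bit 3 = 1: r = r^2 * 33 mod 47 = 17^2 * 33 = 7*33 = 43
  bit 4 = 1: r = r^2 * 33 mod 47 = 43^2 * 33 = 16*33 = 11
  bit 5 = 1: r = r^2 * 33 mod 47 = 11^2 * 33 = 27*33 = 45
  -> B = 45
s = B^a = 45^2 mod 47  (bits of 2 = 10)
  bit 0 = 1: r = r^2 * 45 mod 47 = 1^2 * 45 = 1*45 = 45
  bit 1 = 0: r = r^2 mod 47 = 45^2 = 4
  -> s = B^a = 4

Answer: 8 45 4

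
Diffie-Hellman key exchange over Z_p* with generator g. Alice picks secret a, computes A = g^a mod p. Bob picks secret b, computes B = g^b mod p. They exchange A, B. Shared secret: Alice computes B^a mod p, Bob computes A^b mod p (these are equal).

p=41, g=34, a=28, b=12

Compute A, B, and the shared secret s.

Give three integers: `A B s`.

Answer: 4 31 16

Derivation:
A = 34^28 mod 41  (bits of 28 = 11100)
  bit 0 = 1: r = r^2 * 34 mod 41 = 1^2 * 34 = 1*34 = 34
  bit 1 = 1: r = r^2 * 34 mod 41 = 34^2 * 34 = 8*34 = 26
  bit 2 = 1: r = r^2 * 34 mod 41 = 26^2 * 34 = 20*34 = 24
  bit 3 = 0: r = r^2 mod 41 = 24^2 = 2
  bit 4 = 0: r = r^2 mod 41 = 2^2 = 4
  -> A = 4
B = 34^12 mod 41  (bits of 12 = 1100)
  bit 0 = 1: r = r^2 * 34 mod 41 = 1^2 * 34 = 1*34 = 34
  bit 1 = 1: r = r^2 * 34 mod 41 = 34^2 * 34 = 8*34 = 26
  bit 2 = 0: r = r^2 mod 41 = 26^2 = 20
  bit 3 = 0: r = r^2 mod 41 = 20^2 = 31
  -> B = 31
s = B^a = 31^28 mod 41  (bits of 28 = 11100)
  bit 0 = 1: r = r^2 * 31 mod 41 = 1^2 * 31 = 1*31 = 31
  bit 1 = 1: r = r^2 * 31 mod 41 = 31^2 * 31 = 18*31 = 25
  bit 2 = 1: r = r^2 * 31 mod 41 = 25^2 * 31 = 10*31 = 23
  bit 3 = 0: r = r^2 mod 41 = 23^2 = 37
  bit 4 = 0: r = r^2 mod 41 = 37^2 = 16
  -> s = B^a = 16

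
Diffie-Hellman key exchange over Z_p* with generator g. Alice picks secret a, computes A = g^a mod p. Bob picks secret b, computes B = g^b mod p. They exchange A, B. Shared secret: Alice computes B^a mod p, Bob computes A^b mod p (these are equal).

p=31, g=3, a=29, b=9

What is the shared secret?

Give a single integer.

Answer: 15

Derivation:
A = 3^29 mod 31  (bits of 29 = 11101)
  bit 0 = 1: r = r^2 * 3 mod 31 = 1^2 * 3 = 1*3 = 3
  bit 1 = 1: r = r^2 * 3 mod 31 = 3^2 * 3 = 9*3 = 27
  bit 2 = 1: r = r^2 * 3 mod 31 = 27^2 * 3 = 16*3 = 17
  bit 3 = 0: r = r^2 mod 31 = 17^2 = 10
  bit 4 = 1: r = r^2 * 3 mod 31 = 10^2 * 3 = 7*3 = 21
  -> A = 21
B = 3^9 mod 31  (bits of 9 = 1001)
  bit 0 = 1: r = r^2 * 3 mod 31 = 1^2 * 3 = 1*3 = 3
  bit 1 = 0: r = r^2 mod 31 = 3^2 = 9
  bit 2 = 0: r = r^2 mod 31 = 9^2 = 19
  bit 3 = 1: r = r^2 * 3 mod 31 = 19^2 * 3 = 20*3 = 29
  -> B = 29
s = B^a = 29^29 mod 31  (bits of 29 = 11101)
  bit 0 = 1: r = r^2 * 29 mod 31 = 1^2 * 29 = 1*29 = 29
  bit 1 = 1: r = r^2 * 29 mod 31 = 29^2 * 29 = 4*29 = 23
  bit 2 = 1: r = r^2 * 29 mod 31 = 23^2 * 29 = 2*29 = 27
  bit 3 = 0: r = r^2 mod 31 = 27^2 = 16
  bit 4 = 1: r = r^2 * 29 mod 31 = 16^2 * 29 = 8*29 = 15
  -> s = B^a = 15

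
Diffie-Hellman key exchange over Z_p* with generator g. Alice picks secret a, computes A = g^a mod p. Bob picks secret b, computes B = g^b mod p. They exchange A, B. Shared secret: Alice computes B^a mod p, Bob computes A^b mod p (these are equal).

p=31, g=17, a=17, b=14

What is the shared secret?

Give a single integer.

A = 17^17 mod 31  (bits of 17 = 10001)
  bit 0 = 1: r = r^2 * 17 mod 31 = 1^2 * 17 = 1*17 = 17
  bit 1 = 0: r = r^2 mod 31 = 17^2 = 10
  bit 2 = 0: r = r^2 mod 31 = 10^2 = 7
  bit 3 = 0: r = r^2 mod 31 = 7^2 = 18
  bit 4 = 1: r = r^2 * 17 mod 31 = 18^2 * 17 = 14*17 = 21
  -> A = 21
B = 17^14 mod 31  (bits of 14 = 1110)
  bit 0 = 1: r = r^2 * 17 mod 31 = 1^2 * 17 = 1*17 = 17
  bit 1 = 1: r = r^2 * 17 mod 31 = 17^2 * 17 = 10*17 = 15
  bit 2 = 1: r = r^2 * 17 mod 31 = 15^2 * 17 = 8*17 = 12
  bit 3 = 0: r = r^2 mod 31 = 12^2 = 20
  -> B = 20
s = B^a = 20^17 mod 31  (bits of 17 = 10001)
  bit 0 = 1: r = r^2 * 20 mod 31 = 1^2 * 20 = 1*20 = 20
  bit 1 = 0: r = r^2 mod 31 = 20^2 = 28
  bit 2 = 0: r = r^2 mod 31 = 28^2 = 9
  bit 3 = 0: r = r^2 mod 31 = 9^2 = 19
  bit 4 = 1: r = r^2 * 20 mod 31 = 19^2 * 20 = 20*20 = 28
  -> s = B^a = 28

Answer: 28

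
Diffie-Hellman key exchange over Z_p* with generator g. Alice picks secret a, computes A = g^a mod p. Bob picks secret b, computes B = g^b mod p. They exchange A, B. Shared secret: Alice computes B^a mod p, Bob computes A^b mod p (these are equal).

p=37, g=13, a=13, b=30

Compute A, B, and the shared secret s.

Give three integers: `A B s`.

Answer: 19 27 27

Derivation:
A = 13^13 mod 37  (bits of 13 = 1101)
  bit 0 = 1: r = r^2 * 13 mod 37 = 1^2 * 13 = 1*13 = 13
  bit 1 = 1: r = r^2 * 13 mod 37 = 13^2 * 13 = 21*13 = 14
  bit 2 = 0: r = r^2 mod 37 = 14^2 = 11
  bit 3 = 1: r = r^2 * 13 mod 37 = 11^2 * 13 = 10*13 = 19
  -> A = 19
B = 13^30 mod 37  (bits of 30 = 11110)
  bit 0 = 1: r = r^2 * 13 mod 37 = 1^2 * 13 = 1*13 = 13
  bit 1 = 1: r = r^2 * 13 mod 37 = 13^2 * 13 = 21*13 = 14
  bit 2 = 1: r = r^2 * 13 mod 37 = 14^2 * 13 = 11*13 = 32
  bit 3 = 1: r = r^2 * 13 mod 37 = 32^2 * 13 = 25*13 = 29
  bit 4 = 0: r = r^2 mod 37 = 29^2 = 27
  -> B = 27
s = B^a = 27^13 mod 37  (bits of 13 = 1101)
  bit 0 = 1: r = r^2 * 27 mod 37 = 1^2 * 27 = 1*27 = 27
  bit 1 = 1: r = r^2 * 27 mod 37 = 27^2 * 27 = 26*27 = 36
  bit 2 = 0: r = r^2 mod 37 = 36^2 = 1
  bit 3 = 1: r = r^2 * 27 mod 37 = 1^2 * 27 = 1*27 = 27
  -> s = B^a = 27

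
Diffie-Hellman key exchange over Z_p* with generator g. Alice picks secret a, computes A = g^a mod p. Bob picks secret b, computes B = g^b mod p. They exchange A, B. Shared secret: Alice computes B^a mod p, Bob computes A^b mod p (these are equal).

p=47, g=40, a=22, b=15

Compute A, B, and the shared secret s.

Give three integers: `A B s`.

Answer: 27 44 16

Derivation:
A = 40^22 mod 47  (bits of 22 = 10110)
  bit 0 = 1: r = r^2 * 40 mod 47 = 1^2 * 40 = 1*40 = 40
  bit 1 = 0: r = r^2 mod 47 = 40^2 = 2
  bit 2 = 1: r = r^2 * 40 mod 47 = 2^2 * 40 = 4*40 = 19
  bit 3 = 1: r = r^2 * 40 mod 47 = 19^2 * 40 = 32*40 = 11
  bit 4 = 0: r = r^2 mod 47 = 11^2 = 27
  -> A = 27
B = 40^15 mod 47  (bits of 15 = 1111)
  bit 0 = 1: r = r^2 * 40 mod 47 = 1^2 * 40 = 1*40 = 40
  bit 1 = 1: r = r^2 * 40 mod 47 = 40^2 * 40 = 2*40 = 33
  bit 2 = 1: r = r^2 * 40 mod 47 = 33^2 * 40 = 8*40 = 38
  bit 3 = 1: r = r^2 * 40 mod 47 = 38^2 * 40 = 34*40 = 44
  -> B = 44
s = B^a = 44^22 mod 47  (bits of 22 = 10110)
  bit 0 = 1: r = r^2 * 44 mod 47 = 1^2 * 44 = 1*44 = 44
  bit 1 = 0: r = r^2 mod 47 = 44^2 = 9
  bit 2 = 1: r = r^2 * 44 mod 47 = 9^2 * 44 = 34*44 = 39
  bit 3 = 1: r = r^2 * 44 mod 47 = 39^2 * 44 = 17*44 = 43
  bit 4 = 0: r = r^2 mod 47 = 43^2 = 16
  -> s = B^a = 16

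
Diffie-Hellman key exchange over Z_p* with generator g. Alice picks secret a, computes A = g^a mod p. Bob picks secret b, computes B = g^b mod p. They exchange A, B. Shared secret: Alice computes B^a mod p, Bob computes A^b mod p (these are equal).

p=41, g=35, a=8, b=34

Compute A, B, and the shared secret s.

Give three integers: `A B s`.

A = 35^8 mod 41  (bits of 8 = 1000)
  bit 0 = 1: r = r^2 * 35 mod 41 = 1^2 * 35 = 1*35 = 35
  bit 1 = 0: r = r^2 mod 41 = 35^2 = 36
  bit 2 = 0: r = r^2 mod 41 = 36^2 = 25
  bit 3 = 0: r = r^2 mod 41 = 25^2 = 10
  -> A = 10
B = 35^34 mod 41  (bits of 34 = 100010)
  bit 0 = 1: r = r^2 * 35 mod 41 = 1^2 * 35 = 1*35 = 35
  bit 1 = 0: r = r^2 mod 41 = 35^2 = 36
  bit 2 = 0: r = r^2 mod 41 = 36^2 = 25
  bit 3 = 0: r = r^2 mod 41 = 25^2 = 10
  bit 4 = 1: r = r^2 * 35 mod 41 = 10^2 * 35 = 18*35 = 15
  bit 5 = 0: r = r^2 mod 41 = 15^2 = 20
  -> B = 20
s = B^a = 20^8 mod 41  (bits of 8 = 1000)
  bit 0 = 1: r = r^2 * 20 mod 41 = 1^2 * 20 = 1*20 = 20
  bit 1 = 0: r = r^2 mod 41 = 20^2 = 31
  bit 2 = 0: r = r^2 mod 41 = 31^2 = 18
  bit 3 = 0: r = r^2 mod 41 = 18^2 = 37
  -> s = B^a = 37

Answer: 10 20 37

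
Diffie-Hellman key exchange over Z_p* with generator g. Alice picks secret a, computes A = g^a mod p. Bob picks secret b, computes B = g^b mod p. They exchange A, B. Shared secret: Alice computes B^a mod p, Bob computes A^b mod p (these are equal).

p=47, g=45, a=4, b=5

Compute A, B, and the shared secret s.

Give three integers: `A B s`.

Answer: 16 15 6

Derivation:
A = 45^4 mod 47  (bits of 4 = 100)
  bit 0 = 1: r = r^2 * 45 mod 47 = 1^2 * 45 = 1*45 = 45
  bit 1 = 0: r = r^2 mod 47 = 45^2 = 4
  bit 2 = 0: r = r^2 mod 47 = 4^2 = 16
  -> A = 16
B = 45^5 mod 47  (bits of 5 = 101)
  bit 0 = 1: r = r^2 * 45 mod 47 = 1^2 * 45 = 1*45 = 45
  bit 1 = 0: r = r^2 mod 47 = 45^2 = 4
  bit 2 = 1: r = r^2 * 45 mod 47 = 4^2 * 45 = 16*45 = 15
  -> B = 15
s = B^a = 15^4 mod 47  (bits of 4 = 100)
  bit 0 = 1: r = r^2 * 15 mod 47 = 1^2 * 15 = 1*15 = 15
  bit 1 = 0: r = r^2 mod 47 = 15^2 = 37
  bit 2 = 0: r = r^2 mod 47 = 37^2 = 6
  -> s = B^a = 6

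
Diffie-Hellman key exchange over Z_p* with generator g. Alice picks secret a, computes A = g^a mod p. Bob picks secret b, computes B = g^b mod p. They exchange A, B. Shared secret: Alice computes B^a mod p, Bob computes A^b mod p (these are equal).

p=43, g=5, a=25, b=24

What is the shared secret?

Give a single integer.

Answer: 41

Derivation:
A = 5^25 mod 43  (bits of 25 = 11001)
  bit 0 = 1: r = r^2 * 5 mod 43 = 1^2 * 5 = 1*5 = 5
  bit 1 = 1: r = r^2 * 5 mod 43 = 5^2 * 5 = 25*5 = 39
  bit 2 = 0: r = r^2 mod 43 = 39^2 = 16
  bit 3 = 0: r = r^2 mod 43 = 16^2 = 41
  bit 4 = 1: r = r^2 * 5 mod 43 = 41^2 * 5 = 4*5 = 20
  -> A = 20
B = 5^24 mod 43  (bits of 24 = 11000)
  bit 0 = 1: r = r^2 * 5 mod 43 = 1^2 * 5 = 1*5 = 5
  bit 1 = 1: r = r^2 * 5 mod 43 = 5^2 * 5 = 25*5 = 39
  bit 2 = 0: r = r^2 mod 43 = 39^2 = 16
  bit 3 = 0: r = r^2 mod 43 = 16^2 = 41
  bit 4 = 0: r = r^2 mod 43 = 41^2 = 4
  -> B = 4
s = B^a = 4^25 mod 43  (bits of 25 = 11001)
  bit 0 = 1: r = r^2 * 4 mod 43 = 1^2 * 4 = 1*4 = 4
  bit 1 = 1: r = r^2 * 4 mod 43 = 4^2 * 4 = 16*4 = 21
  bit 2 = 0: r = r^2 mod 43 = 21^2 = 11
  bit 3 = 0: r = r^2 mod 43 = 11^2 = 35
  bit 4 = 1: r = r^2 * 4 mod 43 = 35^2 * 4 = 21*4 = 41
  -> s = B^a = 41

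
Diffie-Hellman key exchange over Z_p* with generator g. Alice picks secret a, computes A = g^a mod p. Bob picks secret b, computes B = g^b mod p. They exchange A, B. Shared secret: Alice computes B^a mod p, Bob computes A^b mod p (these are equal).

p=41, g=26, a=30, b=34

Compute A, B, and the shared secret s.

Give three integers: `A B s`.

Answer: 9 33 40

Derivation:
A = 26^30 mod 41  (bits of 30 = 11110)
  bit 0 = 1: r = r^2 * 26 mod 41 = 1^2 * 26 = 1*26 = 26
  bit 1 = 1: r = r^2 * 26 mod 41 = 26^2 * 26 = 20*26 = 28
  bit 2 = 1: r = r^2 * 26 mod 41 = 28^2 * 26 = 5*26 = 7
  bit 3 = 1: r = r^2 * 26 mod 41 = 7^2 * 26 = 8*26 = 3
  bit 4 = 0: r = r^2 mod 41 = 3^2 = 9
  -> A = 9
B = 26^34 mod 41  (bits of 34 = 100010)
  bit 0 = 1: r = r^2 * 26 mod 41 = 1^2 * 26 = 1*26 = 26
  bit 1 = 0: r = r^2 mod 41 = 26^2 = 20
  bit 2 = 0: r = r^2 mod 41 = 20^2 = 31
  bit 3 = 0: r = r^2 mod 41 = 31^2 = 18
  bit 4 = 1: r = r^2 * 26 mod 41 = 18^2 * 26 = 37*26 = 19
  bit 5 = 0: r = r^2 mod 41 = 19^2 = 33
  -> B = 33
s = B^a = 33^30 mod 41  (bits of 30 = 11110)
  bit 0 = 1: r = r^2 * 33 mod 41 = 1^2 * 33 = 1*33 = 33
  bit 1 = 1: r = r^2 * 33 mod 41 = 33^2 * 33 = 23*33 = 21
  bit 2 = 1: r = r^2 * 33 mod 41 = 21^2 * 33 = 31*33 = 39
  bit 3 = 1: r = r^2 * 33 mod 41 = 39^2 * 33 = 4*33 = 9
  bit 4 = 0: r = r^2 mod 41 = 9^2 = 40
  -> s = B^a = 40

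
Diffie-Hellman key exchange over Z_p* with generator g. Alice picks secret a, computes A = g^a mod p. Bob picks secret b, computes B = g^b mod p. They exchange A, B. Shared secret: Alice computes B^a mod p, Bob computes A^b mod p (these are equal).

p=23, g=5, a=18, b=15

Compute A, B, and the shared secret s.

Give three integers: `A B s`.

A = 5^18 mod 23  (bits of 18 = 10010)
  bit 0 = 1: r = r^2 * 5 mod 23 = 1^2 * 5 = 1*5 = 5
  bit 1 = 0: r = r^2 mod 23 = 5^2 = 2
  bit 2 = 0: r = r^2 mod 23 = 2^2 = 4
  bit 3 = 1: r = r^2 * 5 mod 23 = 4^2 * 5 = 16*5 = 11
  bit 4 = 0: r = r^2 mod 23 = 11^2 = 6
  -> A = 6
B = 5^15 mod 23  (bits of 15 = 1111)
  bit 0 = 1: r = r^2 * 5 mod 23 = 1^2 * 5 = 1*5 = 5
  bit 1 = 1: r = r^2 * 5 mod 23 = 5^2 * 5 = 2*5 = 10
  bit 2 = 1: r = r^2 * 5 mod 23 = 10^2 * 5 = 8*5 = 17
  bit 3 = 1: r = r^2 * 5 mod 23 = 17^2 * 5 = 13*5 = 19
  -> B = 19
s = B^a = 19^18 mod 23  (bits of 18 = 10010)
  bit 0 = 1: r = r^2 * 19 mod 23 = 1^2 * 19 = 1*19 = 19
  bit 1 = 0: r = r^2 mod 23 = 19^2 = 16
  bit 2 = 0: r = r^2 mod 23 = 16^2 = 3
  bit 3 = 1: r = r^2 * 19 mod 23 = 3^2 * 19 = 9*19 = 10
  bit 4 = 0: r = r^2 mod 23 = 10^2 = 8
  -> s = B^a = 8

Answer: 6 19 8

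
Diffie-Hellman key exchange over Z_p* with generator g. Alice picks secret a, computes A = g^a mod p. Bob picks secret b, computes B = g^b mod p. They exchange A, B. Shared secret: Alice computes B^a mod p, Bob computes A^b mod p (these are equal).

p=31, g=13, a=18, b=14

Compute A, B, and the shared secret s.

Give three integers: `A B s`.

Answer: 4 19 8

Derivation:
A = 13^18 mod 31  (bits of 18 = 10010)
  bit 0 = 1: r = r^2 * 13 mod 31 = 1^2 * 13 = 1*13 = 13
  bit 1 = 0: r = r^2 mod 31 = 13^2 = 14
  bit 2 = 0: r = r^2 mod 31 = 14^2 = 10
  bit 3 = 1: r = r^2 * 13 mod 31 = 10^2 * 13 = 7*13 = 29
  bit 4 = 0: r = r^2 mod 31 = 29^2 = 4
  -> A = 4
B = 13^14 mod 31  (bits of 14 = 1110)
  bit 0 = 1: r = r^2 * 13 mod 31 = 1^2 * 13 = 1*13 = 13
  bit 1 = 1: r = r^2 * 13 mod 31 = 13^2 * 13 = 14*13 = 27
  bit 2 = 1: r = r^2 * 13 mod 31 = 27^2 * 13 = 16*13 = 22
  bit 3 = 0: r = r^2 mod 31 = 22^2 = 19
  -> B = 19
s = B^a = 19^18 mod 31  (bits of 18 = 10010)
  bit 0 = 1: r = r^2 * 19 mod 31 = 1^2 * 19 = 1*19 = 19
  bit 1 = 0: r = r^2 mod 31 = 19^2 = 20
  bit 2 = 0: r = r^2 mod 31 = 20^2 = 28
  bit 3 = 1: r = r^2 * 19 mod 31 = 28^2 * 19 = 9*19 = 16
  bit 4 = 0: r = r^2 mod 31 = 16^2 = 8
  -> s = B^a = 8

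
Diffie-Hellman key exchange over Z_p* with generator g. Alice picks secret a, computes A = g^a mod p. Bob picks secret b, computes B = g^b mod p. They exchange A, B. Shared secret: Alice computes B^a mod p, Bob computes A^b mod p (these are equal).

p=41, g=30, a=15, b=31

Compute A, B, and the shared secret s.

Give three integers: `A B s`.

A = 30^15 mod 41  (bits of 15 = 1111)
  bit 0 = 1: r = r^2 * 30 mod 41 = 1^2 * 30 = 1*30 = 30
  bit 1 = 1: r = r^2 * 30 mod 41 = 30^2 * 30 = 39*30 = 22
  bit 2 = 1: r = r^2 * 30 mod 41 = 22^2 * 30 = 33*30 = 6
  bit 3 = 1: r = r^2 * 30 mod 41 = 6^2 * 30 = 36*30 = 14
  -> A = 14
B = 30^31 mod 41  (bits of 31 = 11111)
  bit 0 = 1: r = r^2 * 30 mod 41 = 1^2 * 30 = 1*30 = 30
  bit 1 = 1: r = r^2 * 30 mod 41 = 30^2 * 30 = 39*30 = 22
  bit 2 = 1: r = r^2 * 30 mod 41 = 22^2 * 30 = 33*30 = 6
  bit 3 = 1: r = r^2 * 30 mod 41 = 6^2 * 30 = 36*30 = 14
  bit 4 = 1: r = r^2 * 30 mod 41 = 14^2 * 30 = 32*30 = 17
  -> B = 17
s = B^a = 17^15 mod 41  (bits of 15 = 1111)
  bit 0 = 1: r = r^2 * 17 mod 41 = 1^2 * 17 = 1*17 = 17
  bit 1 = 1: r = r^2 * 17 mod 41 = 17^2 * 17 = 2*17 = 34
  bit 2 = 1: r = r^2 * 17 mod 41 = 34^2 * 17 = 8*17 = 13
  bit 3 = 1: r = r^2 * 17 mod 41 = 13^2 * 17 = 5*17 = 3
  -> s = B^a = 3

Answer: 14 17 3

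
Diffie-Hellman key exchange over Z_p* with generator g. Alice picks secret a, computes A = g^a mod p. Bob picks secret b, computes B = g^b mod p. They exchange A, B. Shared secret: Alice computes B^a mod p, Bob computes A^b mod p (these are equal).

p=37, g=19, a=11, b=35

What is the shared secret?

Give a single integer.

A = 19^11 mod 37  (bits of 11 = 1011)
  bit 0 = 1: r = r^2 * 19 mod 37 = 1^2 * 19 = 1*19 = 19
  bit 1 = 0: r = r^2 mod 37 = 19^2 = 28
  bit 2 = 1: r = r^2 * 19 mod 37 = 28^2 * 19 = 7*19 = 22
  bit 3 = 1: r = r^2 * 19 mod 37 = 22^2 * 19 = 3*19 = 20
  -> A = 20
B = 19^35 mod 37  (bits of 35 = 100011)
  bit 0 = 1: r = r^2 * 19 mod 37 = 1^2 * 19 = 1*19 = 19
  bit 1 = 0: r = r^2 mod 37 = 19^2 = 28
  bit 2 = 0: r = r^2 mod 37 = 28^2 = 7
  bit 3 = 0: r = r^2 mod 37 = 7^2 = 12
  bit 4 = 1: r = r^2 * 19 mod 37 = 12^2 * 19 = 33*19 = 35
  bit 5 = 1: r = r^2 * 19 mod 37 = 35^2 * 19 = 4*19 = 2
  -> B = 2
s = B^a = 2^11 mod 37  (bits of 11 = 1011)
  bit 0 = 1: r = r^2 * 2 mod 37 = 1^2 * 2 = 1*2 = 2
  bit 1 = 0: r = r^2 mod 37 = 2^2 = 4
  bit 2 = 1: r = r^2 * 2 mod 37 = 4^2 * 2 = 16*2 = 32
  bit 3 = 1: r = r^2 * 2 mod 37 = 32^2 * 2 = 25*2 = 13
  -> s = B^a = 13

Answer: 13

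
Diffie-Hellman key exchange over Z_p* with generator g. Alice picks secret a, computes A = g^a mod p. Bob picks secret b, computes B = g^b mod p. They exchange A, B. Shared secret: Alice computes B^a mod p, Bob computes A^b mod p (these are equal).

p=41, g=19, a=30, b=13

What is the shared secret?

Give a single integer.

Answer: 9

Derivation:
A = 19^30 mod 41  (bits of 30 = 11110)
  bit 0 = 1: r = r^2 * 19 mod 41 = 1^2 * 19 = 1*19 = 19
  bit 1 = 1: r = r^2 * 19 mod 41 = 19^2 * 19 = 33*19 = 12
  bit 2 = 1: r = r^2 * 19 mod 41 = 12^2 * 19 = 21*19 = 30
  bit 3 = 1: r = r^2 * 19 mod 41 = 30^2 * 19 = 39*19 = 3
  bit 4 = 0: r = r^2 mod 41 = 3^2 = 9
  -> A = 9
B = 19^13 mod 41  (bits of 13 = 1101)
  bit 0 = 1: r = r^2 * 19 mod 41 = 1^2 * 19 = 1*19 = 19
  bit 1 = 1: r = r^2 * 19 mod 41 = 19^2 * 19 = 33*19 = 12
  bit 2 = 0: r = r^2 mod 41 = 12^2 = 21
  bit 3 = 1: r = r^2 * 19 mod 41 = 21^2 * 19 = 31*19 = 15
  -> B = 15
s = B^a = 15^30 mod 41  (bits of 30 = 11110)
  bit 0 = 1: r = r^2 * 15 mod 41 = 1^2 * 15 = 1*15 = 15
  bit 1 = 1: r = r^2 * 15 mod 41 = 15^2 * 15 = 20*15 = 13
  bit 2 = 1: r = r^2 * 15 mod 41 = 13^2 * 15 = 5*15 = 34
  bit 3 = 1: r = r^2 * 15 mod 41 = 34^2 * 15 = 8*15 = 38
  bit 4 = 0: r = r^2 mod 41 = 38^2 = 9
  -> s = B^a = 9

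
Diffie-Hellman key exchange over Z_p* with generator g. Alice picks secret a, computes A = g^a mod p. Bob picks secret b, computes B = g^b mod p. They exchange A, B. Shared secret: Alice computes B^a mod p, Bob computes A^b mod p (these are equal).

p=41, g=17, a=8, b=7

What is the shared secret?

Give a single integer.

A = 17^8 mod 41  (bits of 8 = 1000)
  bit 0 = 1: r = r^2 * 17 mod 41 = 1^2 * 17 = 1*17 = 17
  bit 1 = 0: r = r^2 mod 41 = 17^2 = 2
  bit 2 = 0: r = r^2 mod 41 = 2^2 = 4
  bit 3 = 0: r = r^2 mod 41 = 4^2 = 16
  -> A = 16
B = 17^7 mod 41  (bits of 7 = 111)
  bit 0 = 1: r = r^2 * 17 mod 41 = 1^2 * 17 = 1*17 = 17
  bit 1 = 1: r = r^2 * 17 mod 41 = 17^2 * 17 = 2*17 = 34
  bit 2 = 1: r = r^2 * 17 mod 41 = 34^2 * 17 = 8*17 = 13
  -> B = 13
s = B^a = 13^8 mod 41  (bits of 8 = 1000)
  bit 0 = 1: r = r^2 * 13 mod 41 = 1^2 * 13 = 1*13 = 13
  bit 1 = 0: r = r^2 mod 41 = 13^2 = 5
  bit 2 = 0: r = r^2 mod 41 = 5^2 = 25
  bit 3 = 0: r = r^2 mod 41 = 25^2 = 10
  -> s = B^a = 10

Answer: 10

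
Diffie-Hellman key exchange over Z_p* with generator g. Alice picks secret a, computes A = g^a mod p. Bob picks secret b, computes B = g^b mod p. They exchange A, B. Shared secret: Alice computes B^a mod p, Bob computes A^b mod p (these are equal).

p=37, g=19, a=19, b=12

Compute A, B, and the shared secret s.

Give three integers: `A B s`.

A = 19^19 mod 37  (bits of 19 = 10011)
  bit 0 = 1: r = r^2 * 19 mod 37 = 1^2 * 19 = 1*19 = 19
  bit 1 = 0: r = r^2 mod 37 = 19^2 = 28
  bit 2 = 0: r = r^2 mod 37 = 28^2 = 7
  bit 3 = 1: r = r^2 * 19 mod 37 = 7^2 * 19 = 12*19 = 6
  bit 4 = 1: r = r^2 * 19 mod 37 = 6^2 * 19 = 36*19 = 18
  -> A = 18
B = 19^12 mod 37  (bits of 12 = 1100)
  bit 0 = 1: r = r^2 * 19 mod 37 = 1^2 * 19 = 1*19 = 19
  bit 1 = 1: r = r^2 * 19 mod 37 = 19^2 * 19 = 28*19 = 14
  bit 2 = 0: r = r^2 mod 37 = 14^2 = 11
  bit 3 = 0: r = r^2 mod 37 = 11^2 = 10
  -> B = 10
s = B^a = 10^19 mod 37  (bits of 19 = 10011)
  bit 0 = 1: r = r^2 * 10 mod 37 = 1^2 * 10 = 1*10 = 10
  bit 1 = 0: r = r^2 mod 37 = 10^2 = 26
  bit 2 = 0: r = r^2 mod 37 = 26^2 = 10
  bit 3 = 1: r = r^2 * 10 mod 37 = 10^2 * 10 = 26*10 = 1
  bit 4 = 1: r = r^2 * 10 mod 37 = 1^2 * 10 = 1*10 = 10
  -> s = B^a = 10

Answer: 18 10 10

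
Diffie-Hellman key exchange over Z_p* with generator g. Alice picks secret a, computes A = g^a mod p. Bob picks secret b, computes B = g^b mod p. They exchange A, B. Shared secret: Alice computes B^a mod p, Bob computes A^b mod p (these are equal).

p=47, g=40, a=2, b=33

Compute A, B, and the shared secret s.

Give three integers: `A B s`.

A = 40^2 mod 47  (bits of 2 = 10)
  bit 0 = 1: r = r^2 * 40 mod 47 = 1^2 * 40 = 1*40 = 40
  bit 1 = 0: r = r^2 mod 47 = 40^2 = 2
  -> A = 2
B = 40^33 mod 47  (bits of 33 = 100001)
  bit 0 = 1: r = r^2 * 40 mod 47 = 1^2 * 40 = 1*40 = 40
  bit 1 = 0: r = r^2 mod 47 = 40^2 = 2
  bit 2 = 0: r = r^2 mod 47 = 2^2 = 4
  bit 3 = 0: r = r^2 mod 47 = 4^2 = 16
  bit 4 = 0: r = r^2 mod 47 = 16^2 = 21
  bit 5 = 1: r = r^2 * 40 mod 47 = 21^2 * 40 = 18*40 = 15
  -> B = 15
s = B^a = 15^2 mod 47  (bits of 2 = 10)
  bit 0 = 1: r = r^2 * 15 mod 47 = 1^2 * 15 = 1*15 = 15
  bit 1 = 0: r = r^2 mod 47 = 15^2 = 37
  -> s = B^a = 37

Answer: 2 15 37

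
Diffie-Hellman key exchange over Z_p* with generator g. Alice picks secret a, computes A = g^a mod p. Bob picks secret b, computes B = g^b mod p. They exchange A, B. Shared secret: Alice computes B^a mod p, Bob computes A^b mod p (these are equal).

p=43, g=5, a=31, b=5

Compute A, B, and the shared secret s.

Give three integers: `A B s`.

A = 5^31 mod 43  (bits of 31 = 11111)
  bit 0 = 1: r = r^2 * 5 mod 43 = 1^2 * 5 = 1*5 = 5
  bit 1 = 1: r = r^2 * 5 mod 43 = 5^2 * 5 = 25*5 = 39
  bit 2 = 1: r = r^2 * 5 mod 43 = 39^2 * 5 = 16*5 = 37
  bit 3 = 1: r = r^2 * 5 mod 43 = 37^2 * 5 = 36*5 = 8
  bit 4 = 1: r = r^2 * 5 mod 43 = 8^2 * 5 = 21*5 = 19
  -> A = 19
B = 5^5 mod 43  (bits of 5 = 101)
  bit 0 = 1: r = r^2 * 5 mod 43 = 1^2 * 5 = 1*5 = 5
  bit 1 = 0: r = r^2 mod 43 = 5^2 = 25
  bit 2 = 1: r = r^2 * 5 mod 43 = 25^2 * 5 = 23*5 = 29
  -> B = 29
s = B^a = 29^31 mod 43  (bits of 31 = 11111)
  bit 0 = 1: r = r^2 * 29 mod 43 = 1^2 * 29 = 1*29 = 29
  bit 1 = 1: r = r^2 * 29 mod 43 = 29^2 * 29 = 24*29 = 8
  bit 2 = 1: r = r^2 * 29 mod 43 = 8^2 * 29 = 21*29 = 7
  bit 3 = 1: r = r^2 * 29 mod 43 = 7^2 * 29 = 6*29 = 2
  bit 4 = 1: r = r^2 * 29 mod 43 = 2^2 * 29 = 4*29 = 30
  -> s = B^a = 30

Answer: 19 29 30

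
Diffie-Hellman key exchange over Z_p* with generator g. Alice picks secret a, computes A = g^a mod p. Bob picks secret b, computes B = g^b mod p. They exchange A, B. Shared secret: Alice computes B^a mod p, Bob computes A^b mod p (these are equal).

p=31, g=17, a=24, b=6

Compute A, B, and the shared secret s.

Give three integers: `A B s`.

A = 17^24 mod 31  (bits of 24 = 11000)
  bit 0 = 1: r = r^2 * 17 mod 31 = 1^2 * 17 = 1*17 = 17
  bit 1 = 1: r = r^2 * 17 mod 31 = 17^2 * 17 = 10*17 = 15
  bit 2 = 0: r = r^2 mod 31 = 15^2 = 8
  bit 3 = 0: r = r^2 mod 31 = 8^2 = 2
  bit 4 = 0: r = r^2 mod 31 = 2^2 = 4
  -> A = 4
B = 17^6 mod 31  (bits of 6 = 110)
  bit 0 = 1: r = r^2 * 17 mod 31 = 1^2 * 17 = 1*17 = 17
  bit 1 = 1: r = r^2 * 17 mod 31 = 17^2 * 17 = 10*17 = 15
  bit 2 = 0: r = r^2 mod 31 = 15^2 = 8
  -> B = 8
s = B^a = 8^24 mod 31  (bits of 24 = 11000)
  bit 0 = 1: r = r^2 * 8 mod 31 = 1^2 * 8 = 1*8 = 8
  bit 1 = 1: r = r^2 * 8 mod 31 = 8^2 * 8 = 2*8 = 16
  bit 2 = 0: r = r^2 mod 31 = 16^2 = 8
  bit 3 = 0: r = r^2 mod 31 = 8^2 = 2
  bit 4 = 0: r = r^2 mod 31 = 2^2 = 4
  -> s = B^a = 4

Answer: 4 8 4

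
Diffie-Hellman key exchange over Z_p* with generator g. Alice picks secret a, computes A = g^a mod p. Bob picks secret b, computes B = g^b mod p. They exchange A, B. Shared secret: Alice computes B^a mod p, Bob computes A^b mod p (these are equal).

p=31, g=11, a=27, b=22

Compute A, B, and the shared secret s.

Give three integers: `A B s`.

Answer: 15 18 8

Derivation:
A = 11^27 mod 31  (bits of 27 = 11011)
  bit 0 = 1: r = r^2 * 11 mod 31 = 1^2 * 11 = 1*11 = 11
  bit 1 = 1: r = r^2 * 11 mod 31 = 11^2 * 11 = 28*11 = 29
  bit 2 = 0: r = r^2 mod 31 = 29^2 = 4
  bit 3 = 1: r = r^2 * 11 mod 31 = 4^2 * 11 = 16*11 = 21
  bit 4 = 1: r = r^2 * 11 mod 31 = 21^2 * 11 = 7*11 = 15
  -> A = 15
B = 11^22 mod 31  (bits of 22 = 10110)
  bit 0 = 1: r = r^2 * 11 mod 31 = 1^2 * 11 = 1*11 = 11
  bit 1 = 0: r = r^2 mod 31 = 11^2 = 28
  bit 2 = 1: r = r^2 * 11 mod 31 = 28^2 * 11 = 9*11 = 6
  bit 3 = 1: r = r^2 * 11 mod 31 = 6^2 * 11 = 5*11 = 24
  bit 4 = 0: r = r^2 mod 31 = 24^2 = 18
  -> B = 18
s = B^a = 18^27 mod 31  (bits of 27 = 11011)
  bit 0 = 1: r = r^2 * 18 mod 31 = 1^2 * 18 = 1*18 = 18
  bit 1 = 1: r = r^2 * 18 mod 31 = 18^2 * 18 = 14*18 = 4
  bit 2 = 0: r = r^2 mod 31 = 4^2 = 16
  bit 3 = 1: r = r^2 * 18 mod 31 = 16^2 * 18 = 8*18 = 20
  bit 4 = 1: r = r^2 * 18 mod 31 = 20^2 * 18 = 28*18 = 8
  -> s = B^a = 8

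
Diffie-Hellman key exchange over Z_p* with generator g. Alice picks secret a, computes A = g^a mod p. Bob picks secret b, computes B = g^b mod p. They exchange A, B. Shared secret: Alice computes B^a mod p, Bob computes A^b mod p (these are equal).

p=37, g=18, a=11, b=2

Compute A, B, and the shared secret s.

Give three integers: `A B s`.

A = 18^11 mod 37  (bits of 11 = 1011)
  bit 0 = 1: r = r^2 * 18 mod 37 = 1^2 * 18 = 1*18 = 18
  bit 1 = 0: r = r^2 mod 37 = 18^2 = 28
  bit 2 = 1: r = r^2 * 18 mod 37 = 28^2 * 18 = 7*18 = 15
  bit 3 = 1: r = r^2 * 18 mod 37 = 15^2 * 18 = 3*18 = 17
  -> A = 17
B = 18^2 mod 37  (bits of 2 = 10)
  bit 0 = 1: r = r^2 * 18 mod 37 = 1^2 * 18 = 1*18 = 18
  bit 1 = 0: r = r^2 mod 37 = 18^2 = 28
  -> B = 28
s = B^a = 28^11 mod 37  (bits of 11 = 1011)
  bit 0 = 1: r = r^2 * 28 mod 37 = 1^2 * 28 = 1*28 = 28
  bit 1 = 0: r = r^2 mod 37 = 28^2 = 7
  bit 2 = 1: r = r^2 * 28 mod 37 = 7^2 * 28 = 12*28 = 3
  bit 3 = 1: r = r^2 * 28 mod 37 = 3^2 * 28 = 9*28 = 30
  -> s = B^a = 30

Answer: 17 28 30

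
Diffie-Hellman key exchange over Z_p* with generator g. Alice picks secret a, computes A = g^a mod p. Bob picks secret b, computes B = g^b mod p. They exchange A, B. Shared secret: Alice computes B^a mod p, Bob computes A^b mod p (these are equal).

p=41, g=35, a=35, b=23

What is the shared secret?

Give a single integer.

Answer: 14

Derivation:
A = 35^35 mod 41  (bits of 35 = 100011)
  bit 0 = 1: r = r^2 * 35 mod 41 = 1^2 * 35 = 1*35 = 35
  bit 1 = 0: r = r^2 mod 41 = 35^2 = 36
  bit 2 = 0: r = r^2 mod 41 = 36^2 = 25
  bit 3 = 0: r = r^2 mod 41 = 25^2 = 10
  bit 4 = 1: r = r^2 * 35 mod 41 = 10^2 * 35 = 18*35 = 15
  bit 5 = 1: r = r^2 * 35 mod 41 = 15^2 * 35 = 20*35 = 3
  -> A = 3
B = 35^23 mod 41  (bits of 23 = 10111)
  bit 0 = 1: r = r^2 * 35 mod 41 = 1^2 * 35 = 1*35 = 35
  bit 1 = 0: r = r^2 mod 41 = 35^2 = 36
  bit 2 = 1: r = r^2 * 35 mod 41 = 36^2 * 35 = 25*35 = 14
  bit 3 = 1: r = r^2 * 35 mod 41 = 14^2 * 35 = 32*35 = 13
  bit 4 = 1: r = r^2 * 35 mod 41 = 13^2 * 35 = 5*35 = 11
  -> B = 11
s = B^a = 11^35 mod 41  (bits of 35 = 100011)
  bit 0 = 1: r = r^2 * 11 mod 41 = 1^2 * 11 = 1*11 = 11
  bit 1 = 0: r = r^2 mod 41 = 11^2 = 39
  bit 2 = 0: r = r^2 mod 41 = 39^2 = 4
  bit 3 = 0: r = r^2 mod 41 = 4^2 = 16
  bit 4 = 1: r = r^2 * 11 mod 41 = 16^2 * 11 = 10*11 = 28
  bit 5 = 1: r = r^2 * 11 mod 41 = 28^2 * 11 = 5*11 = 14
  -> s = B^a = 14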